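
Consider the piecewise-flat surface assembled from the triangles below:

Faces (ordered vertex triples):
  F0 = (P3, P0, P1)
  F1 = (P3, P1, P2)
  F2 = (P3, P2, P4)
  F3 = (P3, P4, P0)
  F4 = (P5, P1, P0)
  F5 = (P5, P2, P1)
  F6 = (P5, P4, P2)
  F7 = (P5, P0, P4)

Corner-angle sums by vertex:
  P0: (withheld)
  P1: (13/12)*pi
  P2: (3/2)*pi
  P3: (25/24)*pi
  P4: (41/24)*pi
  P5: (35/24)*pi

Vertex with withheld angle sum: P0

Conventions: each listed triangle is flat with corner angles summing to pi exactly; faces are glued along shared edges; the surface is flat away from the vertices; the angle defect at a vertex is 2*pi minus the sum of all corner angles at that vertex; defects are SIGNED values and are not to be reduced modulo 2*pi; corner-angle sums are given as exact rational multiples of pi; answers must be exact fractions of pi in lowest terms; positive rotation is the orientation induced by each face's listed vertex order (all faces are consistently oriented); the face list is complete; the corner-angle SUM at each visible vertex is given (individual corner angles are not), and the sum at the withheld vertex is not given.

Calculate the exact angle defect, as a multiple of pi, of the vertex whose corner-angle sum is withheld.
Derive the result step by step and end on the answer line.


V = 6, E = 12, F = 8; chi = V - E + F = 2
Gauss-Bonnet: total defect = 2*pi*chi = 4*pi; visible defects sum to (77/24)*pi

Answer: defect(P0) = (19/24)*pi


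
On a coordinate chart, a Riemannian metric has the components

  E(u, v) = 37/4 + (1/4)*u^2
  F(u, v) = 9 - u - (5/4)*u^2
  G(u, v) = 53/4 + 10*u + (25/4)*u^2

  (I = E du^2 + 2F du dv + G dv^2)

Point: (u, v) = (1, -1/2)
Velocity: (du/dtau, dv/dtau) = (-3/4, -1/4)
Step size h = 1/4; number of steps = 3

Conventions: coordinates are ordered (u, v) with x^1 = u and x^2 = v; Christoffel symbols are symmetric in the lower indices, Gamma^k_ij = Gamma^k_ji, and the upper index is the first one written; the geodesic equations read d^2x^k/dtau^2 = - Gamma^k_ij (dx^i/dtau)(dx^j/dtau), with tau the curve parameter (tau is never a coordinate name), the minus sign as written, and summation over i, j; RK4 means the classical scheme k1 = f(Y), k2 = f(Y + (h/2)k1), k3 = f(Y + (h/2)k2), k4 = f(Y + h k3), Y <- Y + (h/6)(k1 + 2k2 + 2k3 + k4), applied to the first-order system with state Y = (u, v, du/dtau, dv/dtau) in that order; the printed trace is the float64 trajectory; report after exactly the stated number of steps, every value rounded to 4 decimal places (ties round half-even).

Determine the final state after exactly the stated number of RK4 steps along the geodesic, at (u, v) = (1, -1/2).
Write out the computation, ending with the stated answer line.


f(Y) = (du/dtau, dv/dtau, -Gamma^u_ij Y'^i Y'^j, -Gamma^v_ij Y'^i Y'^j) with the Gammas evaluated at the stage position; h = 0.250000; intermediate values shown to 6 dp
step 0: u = 1.0000, v = -0.5000, du/dtau = -0.7500, dv/dtau = -0.2500
step 1:
  k1: at (u, v) = (1.000000, -0.500000), (du/dtau, dv/dtau) = (-0.750000, -0.250000); Gamma_uuu = 0.132091, Gamma_uuv = -0.323569, Gamma_uvv = -1.414115, Gamma_vuu = -0.148868, Gamma_vuv = 0.455393, Gamma_vvv = 0.323569; k1 = (-0.750000, -0.250000, 0.135419, -0.107257)
  k2: at (u, v) = (0.906250, -0.531250), (du/dtau, dv/dtau) = (-0.733073, -0.263407); Gamma_uuu = 0.139800, Gamma_uuv = -0.359628, Gamma_uvv = -1.396632, Gamma_vuu = -0.154984, Gamma_vuv = 0.481156, Gamma_vvv = 0.359628; k2 = (-0.733073, -0.263407, 0.160661, -0.127484)
  k3: at (u, v) = (0.908366, -0.532926), (du/dtau, dv/dtau) = (-0.729917, -0.265935); Gamma_uuu = 0.139621, Gamma_uuv = -0.358778, Gamma_uvv = -1.396991, Gamma_vuu = -0.154840, Gamma_vuv = 0.480538, Gamma_vvv = 0.358778; k3 = (-0.729917, -0.265935, 0.163696, -0.129433)
  k4: at (u, v) = (0.817521, -0.566484), (du/dtau, dv/dtau) = (-0.709076, -0.282358); Gamma_uuu = 0.147475, Gamma_uuv = -0.396938, Gamma_uvv = -1.383212, Gamma_vuu = -0.161208, Gamma_vuv = 0.508775, Gamma_vvv = 0.396938; k4 = (-0.709076, -0.282358, 0.195074, -0.154320)
  Y <- Y + (h/6)(k1 + 2k2 + 2k3 + k4): u = 0.8173, v = -0.5663, du/dtau = -0.7092, dv/dtau = -0.2823
step 2:
  k1: at (u, v) = (0.817289, -0.566293), (du/dtau, dv/dtau) = (-0.709200, -0.282309); Gamma_uuu = 0.147496, Gamma_uuv = -0.397040, Gamma_uvv = -1.383182, Gamma_vuu = -0.161225, Gamma_vuv = 0.508852, Gamma_vvv = 0.397040; k1 = (-0.709200, -0.282309, 0.195037, -0.154311)
  k2: at (u, v) = (0.728639, -0.601582), (du/dtau, dv/dtau) = (-0.684820, -0.301598); Gamma_uuu = 0.155542, Gamma_uuv = -0.438004, Gamma_uvv = -1.373396, Gamma_vuu = -0.167889, Gamma_vuv = 0.540198, Gamma_vvv = 0.438004; k2 = (-0.684820, -0.301598, 0.232910, -0.184250)
  k3: at (u, v) = (0.731687, -0.603993), (du/dtau, dv/dtau) = (-0.680086, -0.305340); Gamma_uuu = 0.155259, Gamma_uuv = -0.436527, Gamma_uvv = -1.373665, Gamma_vuu = -0.167652, Gamma_vuv = 0.539050, Gamma_vvv = 0.436527; k3 = (-0.680086, -0.305340, 0.237557, -0.187032)
  k4: at (u, v) = (0.647268, -0.642628), (du/dtau, dv/dtau) = (-0.649811, -0.329067); Gamma_uuu = 0.163254, Gamma_uuv = -0.479459, Gamma_uvv = -1.368197, Gamma_vuu = -0.174400, Gamma_vuv = 0.572895, Gamma_vvv = 0.479459; k4 = (-0.649811, -0.329067, 0.284267, -0.223283)
  Y <- Y + (h/6)(k1 + 2k2 + 2k3 + k4): u = 0.6469, v = -0.6423, du/dtau = -0.6500, dv/dtau = -0.3290
step 3:
  k1: at (u, v) = (0.646922, -0.642346), (du/dtau, dv/dtau) = (-0.650023, -0.328982); Gamma_uuu = 0.163288, Gamma_uuv = -0.479644, Gamma_uvv = -1.368184, Gamma_vuu = -0.174428, Gamma_vuv = 0.573043, Gamma_vvv = 0.479644; k1 = (-0.650023, -0.328982, 0.284223, -0.223296)
  k2: at (u, v) = (0.565669, -0.683468), (du/dtau, dv/dtau) = (-0.614495, -0.356894); Gamma_uuu = 0.171277, Gamma_uuv = -0.525462, Gamma_uvv = -1.367330, Gamma_vuu = -0.181296, Gamma_vuv = 0.610199, Gamma_vvv = 0.525462; k2 = (-0.614495, -0.356894, 0.339964, -0.266117)
  k3: at (u, v) = (0.570110, -0.686957), (du/dtau, dv/dtau) = (-0.607528, -0.362247); Gamma_uuu = 0.170833, Gamma_uuv = -0.522830, Gamma_uvv = -1.367251, Gamma_vuu = -0.180911, Gamma_vuv = 0.608039, Gamma_vvv = 0.522830; k3 = (-0.607528, -0.362247, 0.346485, -0.269463)
  k4: at (u, v) = (0.495040, -0.732907), (du/dtau, dv/dtau) = (-0.563402, -0.396348); Gamma_uuu = 0.178412, Gamma_uuv = -0.569548, Gamma_uvv = -1.370760, Gamma_vuu = -0.187529, Gamma_vuv = 0.646842, Gamma_vvv = 0.569548; k4 = (-0.563402, -0.396348, 0.413067, -0.318829)
  Y <- Y + (h/6)(k1 + 2k2 + 2k3 + k4): u = 0.4945, v = -0.7325, du/dtau = -0.5638, dv/dtau = -0.3962

Answer: u = 0.4945, v = -0.7325, du/dtau = -0.5638, dv/dtau = -0.3962


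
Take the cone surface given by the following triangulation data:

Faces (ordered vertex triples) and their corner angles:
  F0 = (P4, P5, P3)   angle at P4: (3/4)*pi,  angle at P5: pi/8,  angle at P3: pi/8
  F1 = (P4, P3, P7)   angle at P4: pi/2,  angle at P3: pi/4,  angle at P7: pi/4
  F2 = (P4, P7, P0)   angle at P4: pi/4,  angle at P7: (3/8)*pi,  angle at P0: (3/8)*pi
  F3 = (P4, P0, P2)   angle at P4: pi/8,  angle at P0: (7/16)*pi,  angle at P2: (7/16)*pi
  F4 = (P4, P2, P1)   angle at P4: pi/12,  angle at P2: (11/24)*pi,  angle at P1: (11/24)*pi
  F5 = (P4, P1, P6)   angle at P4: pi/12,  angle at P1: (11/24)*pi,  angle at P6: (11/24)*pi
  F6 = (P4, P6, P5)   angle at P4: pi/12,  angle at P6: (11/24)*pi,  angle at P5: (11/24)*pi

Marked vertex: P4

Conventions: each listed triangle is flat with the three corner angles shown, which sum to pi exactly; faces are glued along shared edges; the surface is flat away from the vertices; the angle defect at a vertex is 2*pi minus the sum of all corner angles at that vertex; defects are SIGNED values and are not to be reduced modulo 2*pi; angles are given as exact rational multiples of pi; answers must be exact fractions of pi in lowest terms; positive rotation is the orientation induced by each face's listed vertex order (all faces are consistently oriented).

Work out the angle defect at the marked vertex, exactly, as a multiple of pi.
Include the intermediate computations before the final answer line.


Sum of corner angles at P4: (15/8)*pi
defect = 2*pi - (15/8)*pi

Answer: defect(P4) = pi/8


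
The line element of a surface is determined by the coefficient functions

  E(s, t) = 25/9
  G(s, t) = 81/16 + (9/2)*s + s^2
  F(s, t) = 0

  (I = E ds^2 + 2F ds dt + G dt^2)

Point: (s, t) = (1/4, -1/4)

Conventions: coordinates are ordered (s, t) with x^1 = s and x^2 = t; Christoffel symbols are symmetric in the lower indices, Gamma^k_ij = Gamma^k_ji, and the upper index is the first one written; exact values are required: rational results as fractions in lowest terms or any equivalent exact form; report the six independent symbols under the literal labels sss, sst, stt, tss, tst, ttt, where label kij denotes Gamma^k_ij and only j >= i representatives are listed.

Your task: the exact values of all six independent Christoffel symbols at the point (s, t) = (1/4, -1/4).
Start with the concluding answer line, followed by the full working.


Answer: Gamma_sss = 0, Gamma_sst = 0, Gamma_stt = -9/10, Gamma_tss = 0, Gamma_tst = 2/5, Gamma_ttt = 0

E = 25/9, F = 0, G = 25/4 at the point
E_s = 0, E_t = 0, F_s = 0, F_t = 0, G_s = 5, G_t = 0
EG - F^2 = 625/36;  g^inv = (36/625) * [[25/4, 0], [0, 25/9]]
first-kind symbols [ij,l] = (1/2)(d_i g_jl + d_j g_il - d_l g_ij): [ss,s] = E_s/2 = 0, [ss,t] = F_s - E_t/2 = 0, [st,s] = E_t/2 = 0, [st,t] = G_s/2 = 5/2, [tt,s] = F_t - G_s/2 = -5/2, [tt,t] = G_t/2 = 0
Gamma^s_ij = (G*[ij,s] - F*[ij,t])/(EG - F^2), Gamma^t_ij = (E*[ij,t] - F*[ij,s])/(EG - F^2)


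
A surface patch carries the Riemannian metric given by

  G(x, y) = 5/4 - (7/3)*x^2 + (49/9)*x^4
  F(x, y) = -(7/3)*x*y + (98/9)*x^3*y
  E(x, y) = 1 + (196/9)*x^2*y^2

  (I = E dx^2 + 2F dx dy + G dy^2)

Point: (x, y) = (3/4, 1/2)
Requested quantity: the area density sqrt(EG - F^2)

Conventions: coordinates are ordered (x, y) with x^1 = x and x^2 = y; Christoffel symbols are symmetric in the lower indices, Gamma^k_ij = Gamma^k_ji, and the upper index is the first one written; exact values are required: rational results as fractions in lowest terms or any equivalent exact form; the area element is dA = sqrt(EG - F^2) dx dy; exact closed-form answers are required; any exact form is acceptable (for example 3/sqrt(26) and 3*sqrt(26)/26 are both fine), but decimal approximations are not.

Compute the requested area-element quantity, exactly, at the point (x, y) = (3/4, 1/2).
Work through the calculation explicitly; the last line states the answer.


E = 65/16, F = 91/64, G = 425/256; EG - F^2 = 1209/256

Answer: sqrt(EG - F^2) = sqrt(1209)/16


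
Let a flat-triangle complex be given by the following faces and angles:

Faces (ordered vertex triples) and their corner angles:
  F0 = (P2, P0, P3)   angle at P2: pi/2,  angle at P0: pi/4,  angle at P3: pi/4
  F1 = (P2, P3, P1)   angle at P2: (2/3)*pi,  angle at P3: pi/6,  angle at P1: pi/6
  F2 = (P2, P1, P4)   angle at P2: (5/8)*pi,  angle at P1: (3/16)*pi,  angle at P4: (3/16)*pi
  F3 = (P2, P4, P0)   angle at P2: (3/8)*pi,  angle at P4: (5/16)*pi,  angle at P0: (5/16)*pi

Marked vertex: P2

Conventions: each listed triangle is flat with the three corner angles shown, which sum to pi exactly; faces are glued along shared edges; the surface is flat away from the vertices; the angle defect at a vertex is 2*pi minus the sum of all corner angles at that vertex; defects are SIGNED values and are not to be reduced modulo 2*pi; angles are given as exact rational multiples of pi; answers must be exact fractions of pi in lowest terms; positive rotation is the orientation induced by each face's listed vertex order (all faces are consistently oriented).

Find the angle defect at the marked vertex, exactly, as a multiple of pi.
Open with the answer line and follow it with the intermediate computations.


Answer: defect(P2) = -pi/6

Sum of corner angles at P2: (13/6)*pi
defect = 2*pi - (13/6)*pi


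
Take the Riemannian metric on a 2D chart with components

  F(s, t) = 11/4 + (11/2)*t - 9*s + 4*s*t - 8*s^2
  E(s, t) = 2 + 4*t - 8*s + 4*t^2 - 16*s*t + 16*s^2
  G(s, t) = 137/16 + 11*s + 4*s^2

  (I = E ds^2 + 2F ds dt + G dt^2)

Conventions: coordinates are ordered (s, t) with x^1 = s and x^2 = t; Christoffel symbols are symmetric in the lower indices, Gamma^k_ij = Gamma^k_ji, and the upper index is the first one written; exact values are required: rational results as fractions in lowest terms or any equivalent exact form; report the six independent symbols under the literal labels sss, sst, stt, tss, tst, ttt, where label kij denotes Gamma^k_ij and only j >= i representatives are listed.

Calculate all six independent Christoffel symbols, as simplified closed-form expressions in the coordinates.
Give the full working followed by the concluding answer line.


E = 2 + 4*t - 8*s + 4*t^2 - 16*s*t + 16*s^2; F = 11/4 + (11/2)*t - 9*s + 4*s*t - 8*s^2; G = 137/16 + 11*s + 4*s^2
Gamma^k_ij = (1/2) g^{kl} (d_i g_jl + d_j g_il - d_l g_ij), with g^inv = (1/(EG-F^2)) [[G, -F], [-F, E]]
first partials: E_s = -8 - 16*t + 32*s, E_t = 4 + 8*t - 16*s, F_s = -9 + 4*t - 16*s, F_t = 11/2 + 4*s, G_s = 11 + 8*s, G_t = 0
D = EG - F^2 = 153/16 + 4*t + 3*s + 4*t^2 - 16*s*t + 20*s^2
expanded: Gamma^s_ss = (G E_s - 2F F_s + F E_t)/(2D), Gamma^s_st = (G E_t - F G_s)/(2D), Gamma^s_tt = (2G F_t - G G_s - F G_t)/(2D), Gamma^t_ss = (2E F_s - E E_t - F E_s)/(2D), Gamma^t_st = (E G_s - F E_t)/(2D), Gamma^t_tt = (E G_t - 2F F_t + F G_s)/(2D); substitute and cancel common factors

Answer: Gamma_sss = (256*s - 128*t - 64)/(320*s^2 - 256*s*t + 48*s + 64*t^2 + 64*t + 153), Gamma_sst = (-128*s + 64*t + 32)/(320*s^2 - 256*s*t + 48*s + 64*t^2 + 64*t + 153), Gamma_stt = 0, Gamma_tss = (-128*s - 176)/(320*s^2 - 256*s*t + 48*s + 64*t^2 + 64*t + 153), Gamma_tst = (64*s + 88)/(320*s^2 - 256*s*t + 48*s + 64*t^2 + 64*t + 153), Gamma_ttt = 0


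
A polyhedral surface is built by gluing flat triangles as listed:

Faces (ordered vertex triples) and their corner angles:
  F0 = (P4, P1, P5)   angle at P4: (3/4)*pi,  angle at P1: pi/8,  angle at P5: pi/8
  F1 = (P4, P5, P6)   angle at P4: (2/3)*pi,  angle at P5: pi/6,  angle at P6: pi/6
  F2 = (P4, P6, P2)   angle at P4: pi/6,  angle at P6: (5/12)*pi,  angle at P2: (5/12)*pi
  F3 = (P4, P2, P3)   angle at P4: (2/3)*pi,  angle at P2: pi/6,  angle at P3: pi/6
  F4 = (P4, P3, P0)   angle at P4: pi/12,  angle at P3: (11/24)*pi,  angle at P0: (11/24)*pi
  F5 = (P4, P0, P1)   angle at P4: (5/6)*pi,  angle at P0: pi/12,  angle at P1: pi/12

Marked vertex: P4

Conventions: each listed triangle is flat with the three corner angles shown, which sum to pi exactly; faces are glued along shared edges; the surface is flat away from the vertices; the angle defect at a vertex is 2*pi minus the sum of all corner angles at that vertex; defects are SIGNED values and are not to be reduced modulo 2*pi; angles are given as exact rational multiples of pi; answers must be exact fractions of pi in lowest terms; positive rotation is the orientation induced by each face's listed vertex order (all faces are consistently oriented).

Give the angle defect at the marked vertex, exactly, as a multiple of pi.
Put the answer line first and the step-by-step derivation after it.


Answer: defect(P4) = (-7/6)*pi

Sum of corner angles at P4: (19/6)*pi
defect = 2*pi - (19/6)*pi


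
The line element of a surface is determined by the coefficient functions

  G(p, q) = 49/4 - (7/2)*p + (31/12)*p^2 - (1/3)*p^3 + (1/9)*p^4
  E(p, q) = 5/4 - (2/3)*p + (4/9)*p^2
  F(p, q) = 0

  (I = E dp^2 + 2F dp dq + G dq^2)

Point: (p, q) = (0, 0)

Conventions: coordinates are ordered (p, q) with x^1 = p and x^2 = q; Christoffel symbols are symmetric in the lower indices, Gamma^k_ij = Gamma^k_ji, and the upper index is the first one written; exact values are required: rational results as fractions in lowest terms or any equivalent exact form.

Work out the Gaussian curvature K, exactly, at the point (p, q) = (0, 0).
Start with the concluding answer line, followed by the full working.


Answer: K = -64/525

E = 5/4, F = 0, G = 49/4, EG - F^2 = 245/16 at the point
E_p = -2/3, E_q = 0, F_p = 0, F_q = 0, G_p = -7/2, G_q = 0
E_qq = 0, F_pq = 0, G_pp = 31/6
Compute both Brioschi determinants and normalise by (EG - F^2)^2.
M1 = [[-E_qq/2 + F_pq - G_pp/2, E_p/2, F_p - E_q/2], [F_q - G_p/2, E, F], [G_q/2, F, G]] = [[-31/12, -1/3, 0], [7/4, 5/4, 0], [0, 0, 49/4]]; det M1 = -6223/192
M2 = [[0, E_q/2, G_p/2], [E_q/2, E, F], [G_p/2, F, G]] = [[0, 0, -7/4], [0, 5/4, 0], [-7/4, 0, 49/4]]; det M2 = -245/64
det M1 - det M2 = -343/12; K = -343/12 / (245/16)^2 = -64/525


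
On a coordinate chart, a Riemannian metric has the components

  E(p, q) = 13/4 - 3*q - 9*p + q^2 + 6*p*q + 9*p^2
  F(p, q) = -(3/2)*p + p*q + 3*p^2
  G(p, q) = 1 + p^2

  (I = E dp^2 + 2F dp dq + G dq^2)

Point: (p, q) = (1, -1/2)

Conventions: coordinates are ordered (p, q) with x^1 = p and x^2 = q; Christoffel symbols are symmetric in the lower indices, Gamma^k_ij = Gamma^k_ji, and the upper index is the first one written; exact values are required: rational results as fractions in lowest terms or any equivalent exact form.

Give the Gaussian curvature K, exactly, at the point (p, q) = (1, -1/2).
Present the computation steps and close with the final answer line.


E = 2, F = 1, G = 2, EG - F^2 = 3 at the point
E_p = 6, E_q = 2, F_p = 4, F_q = 1, G_p = 2, G_q = 0
E_qq = 2, F_pq = 1, G_pp = 2
By Brioschi, K is (det M1 - det M2) divided by (EG - F^2) squared.
M1 = [[-E_qq/2 + F_pq - G_pp/2, E_p/2, F_p - E_q/2], [F_q - G_p/2, E, F], [G_q/2, F, G]] = [[-1, 3, 3], [0, 2, 1], [0, 1, 2]]; det M1 = -3
M2 = [[0, E_q/2, G_p/2], [E_q/2, E, F], [G_p/2, F, G]] = [[0, 1, 1], [1, 2, 1], [1, 1, 2]]; det M2 = -2
det M1 - det M2 = -1; K = -1 / (3)^2 = -1/9

Answer: K = -1/9


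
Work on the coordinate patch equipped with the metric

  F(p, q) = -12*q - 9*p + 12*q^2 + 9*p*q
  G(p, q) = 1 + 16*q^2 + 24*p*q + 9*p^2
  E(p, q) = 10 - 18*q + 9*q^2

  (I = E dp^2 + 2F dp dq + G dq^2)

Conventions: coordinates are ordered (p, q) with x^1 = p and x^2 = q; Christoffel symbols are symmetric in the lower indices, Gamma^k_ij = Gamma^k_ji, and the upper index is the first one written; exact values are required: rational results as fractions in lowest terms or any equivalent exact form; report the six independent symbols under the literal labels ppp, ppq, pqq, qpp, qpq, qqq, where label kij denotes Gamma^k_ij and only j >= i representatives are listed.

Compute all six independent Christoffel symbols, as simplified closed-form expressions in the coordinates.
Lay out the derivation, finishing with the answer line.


E = 10 - 18*q + 9*q^2; F = -12*q - 9*p + 12*q^2 + 9*p*q; G = 1 + 16*q^2 + 24*p*q + 9*p^2
Gamma^k_ij = (1/2) g^{kl} (d_i g_jl + d_j g_il - d_l g_ij), with g^inv = (1/(EG-F^2)) [[G, -F], [-F, E]]
first partials: E_p = 0, E_q = -18 + 18*q, F_p = -9 + 9*q, F_q = -12 + 24*q + 9*p, G_p = 24*q + 18*p, G_q = 32*q + 24*p
D = EG - F^2 = 10 - 18*q + 25*q^2 + 24*p*q + 9*p^2
expanded: Gamma^p_pp = (G E_p - 2F F_p + F E_q)/(2D), Gamma^p_pq = (G E_q - F G_p)/(2D), Gamma^p_qq = (2G F_q - G G_p - F G_q)/(2D), Gamma^q_pp = (2E F_p - E E_q - F E_p)/(2D), Gamma^q_pq = (E G_p - F E_q)/(2D), Gamma^q_qq = (E G_q - 2F F_q + F G_p)/(2D); substitute and cancel common factors

Answer: Gamma_ppp = 0, Gamma_ppq = (9*q - 9)/(9*p^2 + 24*p*q + 25*q^2 - 18*q + 10), Gamma_pqq = (12*q - 12)/(9*p^2 + 24*p*q + 25*q^2 - 18*q + 10), Gamma_qpp = 0, Gamma_qpq = (9*p + 12*q)/(9*p^2 + 24*p*q + 25*q^2 - 18*q + 10), Gamma_qqq = (12*p + 16*q)/(9*p^2 + 24*p*q + 25*q^2 - 18*q + 10)


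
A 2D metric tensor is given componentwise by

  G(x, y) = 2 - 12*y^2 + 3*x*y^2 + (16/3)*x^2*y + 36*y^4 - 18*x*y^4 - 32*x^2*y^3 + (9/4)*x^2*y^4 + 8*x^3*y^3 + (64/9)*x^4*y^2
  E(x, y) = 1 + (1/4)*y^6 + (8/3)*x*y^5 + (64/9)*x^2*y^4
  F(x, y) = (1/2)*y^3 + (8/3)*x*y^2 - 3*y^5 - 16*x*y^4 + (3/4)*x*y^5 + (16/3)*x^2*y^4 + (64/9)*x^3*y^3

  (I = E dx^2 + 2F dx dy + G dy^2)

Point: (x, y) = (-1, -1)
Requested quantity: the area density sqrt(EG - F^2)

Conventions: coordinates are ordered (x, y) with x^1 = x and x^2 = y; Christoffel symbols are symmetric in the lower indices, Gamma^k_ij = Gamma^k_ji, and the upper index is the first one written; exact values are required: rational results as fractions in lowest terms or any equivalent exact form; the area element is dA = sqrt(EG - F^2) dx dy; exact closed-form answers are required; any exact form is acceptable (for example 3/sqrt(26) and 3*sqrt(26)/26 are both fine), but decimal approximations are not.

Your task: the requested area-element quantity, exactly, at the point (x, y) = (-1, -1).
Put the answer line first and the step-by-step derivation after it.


Answer: sqrt(EG - F^2) = sqrt(3422)/6

E = 397/36, F = 1045/36, G = 3061/36; EG - F^2 = 1711/18


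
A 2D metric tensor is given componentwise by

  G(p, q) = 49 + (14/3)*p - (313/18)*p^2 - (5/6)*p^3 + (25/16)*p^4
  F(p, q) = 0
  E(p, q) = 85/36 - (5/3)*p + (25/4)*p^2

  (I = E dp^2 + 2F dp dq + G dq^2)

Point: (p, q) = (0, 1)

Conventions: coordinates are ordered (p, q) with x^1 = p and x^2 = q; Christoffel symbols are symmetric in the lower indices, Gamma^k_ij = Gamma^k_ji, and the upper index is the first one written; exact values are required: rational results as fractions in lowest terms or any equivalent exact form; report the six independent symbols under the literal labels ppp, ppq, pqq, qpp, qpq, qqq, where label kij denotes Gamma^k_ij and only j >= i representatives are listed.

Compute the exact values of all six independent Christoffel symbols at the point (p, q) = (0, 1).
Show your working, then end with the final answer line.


E = 85/36, F = 0, G = 49 at the point
E_p = -5/3, E_q = 0, F_p = 0, F_q = 0, G_p = 14/3, G_q = 0
EG - F^2 = 4165/36;  g^inv = (36/4165) * [[49, 0], [0, 85/36]]
first-kind symbols [ij,l] = (1/2)(d_i g_jl + d_j g_il - d_l g_ij): [pp,p] = E_p/2 = -5/6, [pp,q] = F_p - E_q/2 = 0, [pq,p] = E_q/2 = 0, [pq,q] = G_p/2 = 7/3, [qq,p] = F_q - G_p/2 = -7/3, [qq,q] = G_q/2 = 0
Gamma^p_ij = (G*[ij,p] - F*[ij,q])/(EG - F^2), Gamma^q_ij = (E*[ij,q] - F*[ij,p])/(EG - F^2)

Answer: Gamma_ppp = -6/17, Gamma_ppq = 0, Gamma_pqq = -84/85, Gamma_qpp = 0, Gamma_qpq = 1/21, Gamma_qqq = 0


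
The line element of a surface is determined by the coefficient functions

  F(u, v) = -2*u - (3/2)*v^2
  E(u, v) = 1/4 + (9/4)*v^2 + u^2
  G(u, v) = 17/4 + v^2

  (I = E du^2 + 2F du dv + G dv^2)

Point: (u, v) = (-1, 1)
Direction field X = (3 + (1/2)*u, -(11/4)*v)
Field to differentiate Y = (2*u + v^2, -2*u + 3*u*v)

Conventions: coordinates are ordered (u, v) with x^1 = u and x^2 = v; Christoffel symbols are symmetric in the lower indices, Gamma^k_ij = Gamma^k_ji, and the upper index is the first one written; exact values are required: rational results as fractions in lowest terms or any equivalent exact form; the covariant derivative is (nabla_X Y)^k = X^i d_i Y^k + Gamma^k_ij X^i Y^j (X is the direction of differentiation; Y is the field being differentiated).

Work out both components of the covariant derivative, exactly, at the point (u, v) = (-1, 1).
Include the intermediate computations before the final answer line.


E = 7/2, F = 1/2, G = 21/4 at the point
E_u = -2, E_v = 9/2, F_u = -2, F_v = -3, G_u = 0, G_v = 2
EG - F^2 = 145/8;  g^inv = (8/145) * [[21/4, -1/2], [-1/2, 7/2]]
first-kind symbols [ij,l] = (1/2)(d_i g_jl + d_j g_il - d_l g_ij): [uu,u] = E_u/2 = -1, [uu,v] = F_u - E_v/2 = -17/4, [uv,u] = E_v/2 = 9/4, [uv,v] = G_u/2 = 0, [vv,u] = F_v - G_u/2 = -3, [vv,v] = G_v/2 = 1
Gamma^u_ij = (G*[ij,u] - F*[ij,v])/(EG - F^2), Gamma^v_ij = (E*[ij,v] - F*[ij,u])/(EG - F^2)
Gamma_uuu = -5/29, Gamma_uuv = 189/290, Gamma_uvv = -26/29, Gamma_vuu = -23/29, Gamma_vuv = -9/145, Gamma_vvv = 8/29
X = (5/2, -11/4), Y = (-1, -1) at the point

Answer: (nabla_X Y)^u = -2751/1160, (nabla_X Y)^v = 1954/145


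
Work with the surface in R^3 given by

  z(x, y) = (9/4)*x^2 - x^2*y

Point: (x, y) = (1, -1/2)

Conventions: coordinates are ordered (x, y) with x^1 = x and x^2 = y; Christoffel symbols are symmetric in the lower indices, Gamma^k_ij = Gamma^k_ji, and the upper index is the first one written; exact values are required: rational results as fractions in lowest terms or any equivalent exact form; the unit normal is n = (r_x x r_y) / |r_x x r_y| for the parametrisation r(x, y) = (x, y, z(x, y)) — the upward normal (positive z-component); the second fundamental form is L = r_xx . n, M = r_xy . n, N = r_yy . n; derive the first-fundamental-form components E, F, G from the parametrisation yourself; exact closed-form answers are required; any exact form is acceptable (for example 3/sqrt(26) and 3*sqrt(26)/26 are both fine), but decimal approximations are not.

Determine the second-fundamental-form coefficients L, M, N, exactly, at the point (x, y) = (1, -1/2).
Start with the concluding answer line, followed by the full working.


Answer: L = 11*sqrt(129)/129, M = -4*sqrt(129)/129, N = 0

z_x = 11/2, z_y = -1, z_xx = 11/2, z_xy = -2, z_yy = 0
E = 125/4, F = -11/2, G = 2; answer radicand W^2 = 129/4
unnormalised second-form numerators: l = 11/2, m = -2, n = 0; L = l/sqrt(129/4), and similarly M = m/sqrt(W^2), N = n/sqrt(W^2)


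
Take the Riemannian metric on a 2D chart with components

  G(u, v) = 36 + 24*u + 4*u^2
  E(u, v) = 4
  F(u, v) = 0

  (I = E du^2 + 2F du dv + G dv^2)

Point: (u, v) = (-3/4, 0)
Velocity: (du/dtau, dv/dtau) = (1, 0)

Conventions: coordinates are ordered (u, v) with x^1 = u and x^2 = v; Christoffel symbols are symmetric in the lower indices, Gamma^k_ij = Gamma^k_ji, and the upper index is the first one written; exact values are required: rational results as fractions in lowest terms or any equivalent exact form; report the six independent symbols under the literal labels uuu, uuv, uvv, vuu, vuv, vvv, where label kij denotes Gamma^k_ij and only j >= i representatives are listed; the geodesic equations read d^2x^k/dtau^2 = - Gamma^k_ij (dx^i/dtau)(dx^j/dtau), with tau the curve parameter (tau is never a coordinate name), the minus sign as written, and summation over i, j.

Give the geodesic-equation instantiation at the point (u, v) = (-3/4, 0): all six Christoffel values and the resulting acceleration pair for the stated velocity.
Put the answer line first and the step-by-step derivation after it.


Answer: Gamma_uuu = 0, Gamma_uuv = 0, Gamma_uvv = -9/4, Gamma_vuu = 0, Gamma_vuv = 4/9, Gamma_vvv = 0; accelerations (d^2u/dtau^2, d^2v/dtau^2) = (0, 0)

E = 4, F = 0, G = 81/4 at the point
E_u = 0, E_v = 0, F_u = 0, F_v = 0, G_u = 18, G_v = 0
EG - F^2 = 81;  g^inv = (1/81) * [[81/4, 0], [0, 4]]
first-kind symbols [ij,l] = (1/2)(d_i g_jl + d_j g_il - d_l g_ij): [uu,u] = E_u/2 = 0, [uu,v] = F_u - E_v/2 = 0, [uv,u] = E_v/2 = 0, [uv,v] = G_u/2 = 9, [vv,u] = F_v - G_u/2 = -9, [vv,v] = G_v/2 = 0
Gamma^u_ij = (G*[ij,u] - F*[ij,v])/(EG - F^2), Gamma^v_ij = (E*[ij,v] - F*[ij,u])/(EG - F^2)
Gamma_uuu = 0, Gamma_uuv = 0, Gamma_uvv = -9/4, Gamma_vuu = 0, Gamma_vuv = 4/9, Gamma_vvv = 0
d^2u/dtau^2 = -(Gamma_uuu*(1)^2 + 2*Gamma_uuv*(1)*(0) + Gamma_uvv*(0)^2) = 0
d^2v/dtau^2 = -(Gamma_vuu*(1)^2 + 2*Gamma_vuv*(1)*(0) + Gamma_vvv*(0)^2) = 0


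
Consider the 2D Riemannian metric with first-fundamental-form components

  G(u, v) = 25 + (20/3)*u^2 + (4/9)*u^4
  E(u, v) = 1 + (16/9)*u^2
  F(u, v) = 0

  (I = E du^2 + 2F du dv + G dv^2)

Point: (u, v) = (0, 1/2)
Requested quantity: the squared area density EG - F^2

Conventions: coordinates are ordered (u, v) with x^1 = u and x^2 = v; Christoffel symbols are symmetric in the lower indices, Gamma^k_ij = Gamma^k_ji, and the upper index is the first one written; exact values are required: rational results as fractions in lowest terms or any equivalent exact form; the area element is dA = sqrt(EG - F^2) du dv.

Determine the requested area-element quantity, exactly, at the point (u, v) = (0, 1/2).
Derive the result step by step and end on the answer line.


E = 1, F = 0, G = 25; EG - F^2 = 25

Answer: EG - F^2 = 25


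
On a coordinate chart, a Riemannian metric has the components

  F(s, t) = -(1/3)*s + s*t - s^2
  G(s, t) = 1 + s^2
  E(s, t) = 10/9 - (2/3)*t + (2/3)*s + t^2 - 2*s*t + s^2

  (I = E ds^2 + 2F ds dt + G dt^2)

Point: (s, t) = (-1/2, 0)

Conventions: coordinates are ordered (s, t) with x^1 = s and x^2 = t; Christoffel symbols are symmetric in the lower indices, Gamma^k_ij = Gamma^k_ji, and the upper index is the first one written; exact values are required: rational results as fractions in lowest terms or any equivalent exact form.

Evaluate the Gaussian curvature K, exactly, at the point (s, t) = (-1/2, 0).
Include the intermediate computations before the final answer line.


E = 37/36, F = -1/12, G = 5/4, EG - F^2 = 23/18 at the point
E_s = -1/3, E_t = 1/3, F_s = 2/3, F_t = -1/2, G_s = -1, G_t = 0
E_tt = 2, F_st = 1, G_ss = 2
Compute both Brioschi determinants and normalise by (EG - F^2)^2.
M1 = [[-E_tt/2 + F_st - G_ss/2, E_s/2, F_s - E_t/2], [F_t - G_s/2, E, F], [G_t/2, F, G]] = [[-1, -1/6, 1/2], [0, 37/36, -1/12], [0, -1/12, 5/4]]; det M1 = -23/18
M2 = [[0, E_t/2, G_s/2], [E_t/2, E, F], [G_s/2, F, G]] = [[0, 1/6, -1/2], [1/6, 37/36, -1/12], [-1/2, -1/12, 5/4]]; det M2 = -5/18
det M1 - det M2 = -1; K = -1 / (23/18)^2 = -324/529

Answer: K = -324/529


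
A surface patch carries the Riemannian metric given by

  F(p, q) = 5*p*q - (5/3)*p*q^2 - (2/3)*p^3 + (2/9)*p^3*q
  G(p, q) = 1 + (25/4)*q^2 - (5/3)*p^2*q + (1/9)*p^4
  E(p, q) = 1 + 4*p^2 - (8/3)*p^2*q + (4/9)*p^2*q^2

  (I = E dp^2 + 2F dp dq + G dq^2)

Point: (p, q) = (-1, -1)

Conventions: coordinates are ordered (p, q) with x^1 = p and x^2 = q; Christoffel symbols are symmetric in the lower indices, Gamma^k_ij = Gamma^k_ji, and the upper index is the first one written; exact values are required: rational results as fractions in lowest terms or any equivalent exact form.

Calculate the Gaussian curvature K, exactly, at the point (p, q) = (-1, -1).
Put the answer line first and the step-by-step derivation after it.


Answer: K = 1152/48223

E = 73/9, F = 68/9, G = 325/36, EG - F^2 = 581/36 at the point
E_p = -128/9, E_q = -32/9, F_p = -28/3, F_q = -77/9, G_p = -34/9, G_q = -85/6
E_qq = 8/9, F_pq = 9, G_pp = 14/3
By Brioschi, K is (det M1 - det M2) divided by (EG - F^2) squared.
M1 = [[-E_qq/2 + F_pq - G_pp/2, E_p/2, F_p - E_q/2], [F_q - G_p/2, E, F], [G_q/2, F, G]] = [[56/9, -64/9, -68/9], [-20/3, 73/9, 68/9], [-85/12, 68/9, 325/36]]; det M1 = -41/81
M2 = [[0, E_q/2, G_p/2], [E_q/2, E, F], [G_p/2, F, G]] = [[0, -16/9, -17/9], [-16/9, 73/9, 68/9], [-17/9, 68/9, 325/36]]; det M2 = -545/81
det M1 - det M2 = 56/9; K = 56/9 / (581/36)^2 = 1152/48223


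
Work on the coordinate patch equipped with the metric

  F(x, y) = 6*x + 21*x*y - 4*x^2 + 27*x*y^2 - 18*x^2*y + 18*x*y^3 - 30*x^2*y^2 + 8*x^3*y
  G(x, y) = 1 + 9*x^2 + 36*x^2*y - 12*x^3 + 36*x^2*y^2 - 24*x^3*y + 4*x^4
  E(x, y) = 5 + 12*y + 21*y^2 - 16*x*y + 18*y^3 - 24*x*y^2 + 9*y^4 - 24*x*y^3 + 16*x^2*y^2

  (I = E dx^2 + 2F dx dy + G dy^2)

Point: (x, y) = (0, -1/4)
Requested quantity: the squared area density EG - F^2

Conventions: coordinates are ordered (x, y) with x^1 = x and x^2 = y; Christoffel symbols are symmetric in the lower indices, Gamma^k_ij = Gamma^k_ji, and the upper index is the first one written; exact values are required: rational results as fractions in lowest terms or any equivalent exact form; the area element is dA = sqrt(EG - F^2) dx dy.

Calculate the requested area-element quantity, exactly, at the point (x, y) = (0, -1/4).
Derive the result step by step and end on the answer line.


E = 785/256, F = 0, G = 1; EG - F^2 = 785/256

Answer: EG - F^2 = 785/256


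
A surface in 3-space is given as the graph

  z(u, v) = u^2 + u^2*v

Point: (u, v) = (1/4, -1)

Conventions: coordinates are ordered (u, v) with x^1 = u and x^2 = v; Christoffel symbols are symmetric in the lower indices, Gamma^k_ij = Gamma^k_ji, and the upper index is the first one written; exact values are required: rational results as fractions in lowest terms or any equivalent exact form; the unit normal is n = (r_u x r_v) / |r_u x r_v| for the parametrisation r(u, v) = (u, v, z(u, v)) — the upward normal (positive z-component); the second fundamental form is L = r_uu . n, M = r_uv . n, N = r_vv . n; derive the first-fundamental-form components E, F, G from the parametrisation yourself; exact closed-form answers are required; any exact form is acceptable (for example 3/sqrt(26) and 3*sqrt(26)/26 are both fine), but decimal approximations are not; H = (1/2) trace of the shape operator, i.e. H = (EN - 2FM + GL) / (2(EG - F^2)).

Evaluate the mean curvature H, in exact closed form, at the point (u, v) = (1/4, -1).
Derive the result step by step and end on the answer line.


z_u = 0, z_v = 1/16, z_uu = 0, z_uv = 1/2, z_vv = 0
E = 1, F = 0, G = 257/256; answer radicand W^2 = 257/256
unnormalised second-form numerators: l = 0, m = 1/2, n = 0; L = l/sqrt(257/256), and similarly M = m/sqrt(W^2), N = n/sqrt(W^2)
H = (E*n - 2*F*m + G*l) / (2*(EG - F^2)*sqrt(W^2)); E*n - 2*F*m + G*l = 0, EG - F^2 = 257/256, so H = (0)/sqrt(257/256)

Answer: H = 0


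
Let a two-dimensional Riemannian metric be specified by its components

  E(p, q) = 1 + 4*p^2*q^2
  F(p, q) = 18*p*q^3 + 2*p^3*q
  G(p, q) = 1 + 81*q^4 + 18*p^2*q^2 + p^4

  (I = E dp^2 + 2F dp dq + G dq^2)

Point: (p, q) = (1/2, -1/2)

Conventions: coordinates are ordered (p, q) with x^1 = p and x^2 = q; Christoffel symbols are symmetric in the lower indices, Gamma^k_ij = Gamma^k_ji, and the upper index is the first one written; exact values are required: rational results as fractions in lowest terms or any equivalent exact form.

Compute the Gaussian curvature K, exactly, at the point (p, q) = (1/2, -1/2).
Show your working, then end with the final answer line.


E = 5/4, F = -5/4, G = 29/4, EG - F^2 = 15/2 at the point
E_p = 1, E_q = -1, F_p = -3, F_q = 7, G_p = 5, G_q = -45
E_qq = 2, F_pq = 15, G_pp = 12
By Brioschi, K is (det M1 - det M2) divided by (EG - F^2) squared.
M1 = [[-E_qq/2 + F_pq - G_pp/2, E_p/2, F_p - E_q/2], [F_q - G_p/2, E, F], [G_q/2, F, G]] = [[8, 1/2, -5/2], [9/2, 5/4, -5/4], [-45/2, -5/4, 29/4]]; det M1 = 3/2
M2 = [[0, E_q/2, G_p/2], [E_q/2, E, F], [G_p/2, F, G]] = [[0, -1/2, 5/2], [-1/2, 5/4, -5/4], [5/2, -5/4, 29/4]]; det M2 = -13/2
det M1 - det M2 = 8; K = 8 / (15/2)^2 = 32/225

Answer: K = 32/225


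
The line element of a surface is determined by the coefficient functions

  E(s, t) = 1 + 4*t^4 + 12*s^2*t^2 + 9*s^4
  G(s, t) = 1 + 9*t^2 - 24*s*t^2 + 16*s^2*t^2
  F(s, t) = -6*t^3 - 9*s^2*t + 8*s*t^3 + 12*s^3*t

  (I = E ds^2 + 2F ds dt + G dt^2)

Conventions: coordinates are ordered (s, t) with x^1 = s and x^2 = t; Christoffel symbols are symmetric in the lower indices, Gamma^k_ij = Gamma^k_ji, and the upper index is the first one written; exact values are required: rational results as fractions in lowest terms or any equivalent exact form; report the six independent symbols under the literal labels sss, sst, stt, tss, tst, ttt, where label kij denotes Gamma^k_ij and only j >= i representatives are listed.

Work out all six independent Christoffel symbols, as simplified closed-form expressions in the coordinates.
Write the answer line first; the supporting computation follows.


Answer: Gamma_sss = (18*s^3 + 12*s*t^2)/(9*s^4 + 28*s^2*t^2 - 24*s*t^2 + 4*t^4 + 9*t^2 + 1), Gamma_sst = (12*s^2*t + 8*t^3)/(9*s^4 + 28*s^2*t^2 - 24*s*t^2 + 4*t^4 + 9*t^2 + 1), Gamma_stt = (12*s^3 - 9*s^2 + 8*s*t^2 - 6*t^2)/(9*s^4 + 28*s^2*t^2 - 24*s*t^2 + 4*t^4 + 9*t^2 + 1), Gamma_tss = (24*s^2*t - 18*s*t)/(9*s^4 + 28*s^2*t^2 - 24*s*t^2 + 4*t^4 + 9*t^2 + 1), Gamma_tst = (16*s*t^2 - 12*t^2)/(9*s^4 + 28*s^2*t^2 - 24*s*t^2 + 4*t^4 + 9*t^2 + 1), Gamma_ttt = (16*s^2*t - 24*s*t + 9*t)/(9*s^4 + 28*s^2*t^2 - 24*s*t^2 + 4*t^4 + 9*t^2 + 1)

E = 1 + 4*t^4 + 12*s^2*t^2 + 9*s^4; F = -6*t^3 - 9*s^2*t + 8*s*t^3 + 12*s^3*t; G = 1 + 9*t^2 - 24*s*t^2 + 16*s^2*t^2
Gamma^k_ij = (1/2) g^{kl} (d_i g_jl + d_j g_il - d_l g_ij), with g^inv = (1/(EG-F^2)) [[G, -F], [-F, E]]
first partials: E_s = 24*s*t^2 + 36*s^3, E_t = 16*t^3 + 24*s^2*t, F_s = -18*s*t + 8*t^3 + 36*s^2*t, F_t = -18*t^2 - 9*s^2 + 24*s*t^2 + 12*s^3, G_s = -24*t^2 + 32*s*t^2, G_t = 18*t - 48*s*t + 32*s^2*t
D = EG - F^2 = 1 + 9*t^2 - 24*s*t^2 + 4*t^4 + 28*s^2*t^2 + 9*s^4
expanded: Gamma^s_ss = (G E_s - 2F F_s + F E_t)/(2D), Gamma^s_st = (G E_t - F G_s)/(2D), Gamma^s_tt = (2G F_t - G G_s - F G_t)/(2D), Gamma^t_ss = (2E F_s - E E_t - F E_s)/(2D), Gamma^t_st = (E G_s - F E_t)/(2D), Gamma^t_tt = (E G_t - 2F F_t + F G_s)/(2D); substitute and cancel common factors


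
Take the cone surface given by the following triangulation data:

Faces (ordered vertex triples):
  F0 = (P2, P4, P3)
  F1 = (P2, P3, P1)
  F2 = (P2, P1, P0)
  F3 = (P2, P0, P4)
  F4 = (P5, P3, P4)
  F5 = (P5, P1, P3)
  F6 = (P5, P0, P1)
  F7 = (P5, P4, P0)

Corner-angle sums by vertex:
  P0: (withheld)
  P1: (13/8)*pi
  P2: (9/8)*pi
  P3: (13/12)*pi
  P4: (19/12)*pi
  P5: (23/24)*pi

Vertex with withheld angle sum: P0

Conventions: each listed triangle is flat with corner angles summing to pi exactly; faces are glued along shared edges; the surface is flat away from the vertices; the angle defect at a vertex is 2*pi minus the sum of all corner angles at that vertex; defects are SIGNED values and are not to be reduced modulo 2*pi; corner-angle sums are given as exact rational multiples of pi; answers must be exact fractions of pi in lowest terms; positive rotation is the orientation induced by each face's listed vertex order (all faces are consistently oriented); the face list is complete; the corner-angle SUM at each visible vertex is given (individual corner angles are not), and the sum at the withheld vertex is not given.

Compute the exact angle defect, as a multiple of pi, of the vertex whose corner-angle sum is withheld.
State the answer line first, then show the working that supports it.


Answer: defect(P0) = (3/8)*pi

V = 6, E = 12, F = 8; chi = V - E + F = 2
Gauss-Bonnet: total defect = 2*pi*chi = 4*pi; visible defects sum to (29/8)*pi


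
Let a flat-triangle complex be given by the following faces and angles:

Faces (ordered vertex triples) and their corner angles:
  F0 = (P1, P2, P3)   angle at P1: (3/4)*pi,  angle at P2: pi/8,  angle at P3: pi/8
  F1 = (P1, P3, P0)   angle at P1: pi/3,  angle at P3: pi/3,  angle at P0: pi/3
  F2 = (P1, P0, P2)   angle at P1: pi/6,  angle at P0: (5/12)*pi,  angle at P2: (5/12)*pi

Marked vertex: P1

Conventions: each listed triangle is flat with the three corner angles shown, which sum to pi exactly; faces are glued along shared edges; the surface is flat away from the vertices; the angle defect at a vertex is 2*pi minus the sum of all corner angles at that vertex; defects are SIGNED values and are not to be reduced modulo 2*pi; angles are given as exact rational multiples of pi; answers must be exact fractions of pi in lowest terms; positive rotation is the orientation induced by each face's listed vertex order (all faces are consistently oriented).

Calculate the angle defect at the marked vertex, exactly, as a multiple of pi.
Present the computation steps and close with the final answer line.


Sum of corner angles at P1: (5/4)*pi
defect = 2*pi - (5/4)*pi

Answer: defect(P1) = (3/4)*pi


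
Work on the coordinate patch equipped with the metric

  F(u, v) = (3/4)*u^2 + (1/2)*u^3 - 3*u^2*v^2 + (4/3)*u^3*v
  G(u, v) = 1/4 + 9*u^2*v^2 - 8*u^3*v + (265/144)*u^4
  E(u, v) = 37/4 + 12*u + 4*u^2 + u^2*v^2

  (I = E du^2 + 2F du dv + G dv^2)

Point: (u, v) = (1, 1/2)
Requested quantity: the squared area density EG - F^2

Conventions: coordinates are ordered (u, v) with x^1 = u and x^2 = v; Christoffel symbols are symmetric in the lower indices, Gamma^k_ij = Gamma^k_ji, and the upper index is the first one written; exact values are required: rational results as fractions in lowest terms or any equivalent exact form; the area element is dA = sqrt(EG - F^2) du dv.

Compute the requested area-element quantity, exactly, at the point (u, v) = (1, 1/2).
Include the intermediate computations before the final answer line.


E = 51/2, F = 7/6, G = 49/144; EG - F^2 = 2107/288

Answer: EG - F^2 = 2107/288


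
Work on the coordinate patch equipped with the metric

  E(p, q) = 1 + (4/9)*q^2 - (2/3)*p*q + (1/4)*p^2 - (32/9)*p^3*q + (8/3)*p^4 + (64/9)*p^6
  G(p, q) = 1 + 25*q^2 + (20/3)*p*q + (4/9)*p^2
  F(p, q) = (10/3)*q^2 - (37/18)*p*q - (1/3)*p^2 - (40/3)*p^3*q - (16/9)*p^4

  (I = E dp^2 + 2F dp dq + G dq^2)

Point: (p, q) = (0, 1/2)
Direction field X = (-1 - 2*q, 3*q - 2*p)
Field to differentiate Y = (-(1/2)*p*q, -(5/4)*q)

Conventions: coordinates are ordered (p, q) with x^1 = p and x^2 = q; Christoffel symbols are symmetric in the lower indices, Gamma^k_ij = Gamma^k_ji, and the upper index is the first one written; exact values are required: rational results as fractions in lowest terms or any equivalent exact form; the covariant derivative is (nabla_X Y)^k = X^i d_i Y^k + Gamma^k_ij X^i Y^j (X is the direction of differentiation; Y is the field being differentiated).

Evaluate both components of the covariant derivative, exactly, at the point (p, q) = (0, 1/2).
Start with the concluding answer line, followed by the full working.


Answer: (nabla_X Y)^p = 69/212, (nabla_X Y)^q = -675/212

E = 10/9, F = 5/6, G = 29/4 at the point
E_p = -1/3, E_q = 4/9, F_p = -37/36, F_q = 10/3, G_p = 10/3, G_q = 25
EG - F^2 = 265/36;  g^inv = (36/265) * [[29/4, -5/6], [-5/6, 10/9]]
first-kind symbols [ij,l] = (1/2)(d_i g_jl + d_j g_il - d_l g_ij): [pp,p] = E_p/2 = -1/6, [pp,q] = F_p - E_q/2 = -5/4, [pq,p] = E_q/2 = 2/9, [pq,q] = G_p/2 = 5/3, [qq,p] = F_q - G_p/2 = 5/3, [qq,q] = G_q/2 = 25/2
Gamma^p_ij = (G*[ij,p] - F*[ij,q])/(EG - F^2), Gamma^q_ij = (E*[ij,q] - F*[ij,p])/(EG - F^2)
Gamma_ppp = -6/265, Gamma_ppq = 8/265, Gamma_pqq = 12/53, Gamma_qpp = -9/53, Gamma_qpq = 12/53, Gamma_qqq = 90/53
X = (-2, 3/2), Y = (0, -5/8) at the point
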